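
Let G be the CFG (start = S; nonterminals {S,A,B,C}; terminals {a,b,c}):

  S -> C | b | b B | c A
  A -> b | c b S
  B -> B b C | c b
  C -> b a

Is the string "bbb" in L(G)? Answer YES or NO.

CNF form of G:
  S -> T0 A | T1 B | T1 T2 | b
  A -> T0 X3 | b
  B -> B X4 | T0 T1
  C -> T1 T2
  T0 -> c
  T1 -> b
  T2 -> a
  X3 -> T1 S
  X4 -> T1 C

CYK fill:
  [0..0]={A,S,T1}  "b"  orig:{A,S}
  [1..1]={A,S,T1}  "b"  orig:{A,S}
  [2..2]={A,S,T1}  "b"  orig:{A,S}
  [0..1]={X3}  "bb"  orig:{}
  [1..2]={X3}  "bb"  orig:{}
  [0..2]=∅  "bbb"

S ∉ T[0,2] ⇒ NO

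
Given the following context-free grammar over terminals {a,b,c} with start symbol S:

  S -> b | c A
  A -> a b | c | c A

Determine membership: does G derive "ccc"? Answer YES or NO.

CNF form of G:
  S -> T2 A | b
  A -> T0 T1 | T2 A | c
  T0 -> a
  T1 -> b
  T2 -> c

Fill CYK table bottom-up:
  T[0,0] 'c' = {A,T2}  orig:{A}
  T[1,1] 'c' = {A,T2}  orig:{A}
  T[2,2] 'c' = {A,T2}  orig:{A}
  T[0,1] 'cc' = {A,S}
  T[1,2] 'cc' = {A,S}
  T[0,2] 'ccc' = {A,S}

S ∈ T[0,2] ⇒ YES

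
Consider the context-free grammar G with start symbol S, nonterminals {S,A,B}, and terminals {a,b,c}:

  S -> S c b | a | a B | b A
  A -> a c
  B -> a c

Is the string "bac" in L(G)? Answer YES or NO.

CNF form of G:
  S -> S X3 | T0 B | T2 A | a
  A -> T0 T1
  B -> T0 T1
  T0 -> a
  T1 -> c
  T2 -> b
  X3 -> T1 T2

CYK table (by increasing span):
  cell(0,0) b: {T2}  orig:{}
  cell(1,1) a: {S,T0}  orig:{S}
  cell(2,2) c: {T1}  orig:{}
  cell(0,1) ba: ∅
  cell(1,2) ac: {A,B}
  cell(0,2) bac: {S}

S ∈ T[0,2] ⇒ YES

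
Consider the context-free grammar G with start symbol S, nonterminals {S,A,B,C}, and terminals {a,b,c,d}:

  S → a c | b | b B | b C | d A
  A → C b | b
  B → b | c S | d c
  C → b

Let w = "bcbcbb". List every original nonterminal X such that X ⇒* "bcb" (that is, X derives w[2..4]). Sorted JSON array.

Convert to CNF:
  S -> T0 B | T0 C | T2 A | T3 T1 | b
  A -> C T0 | b
  B -> T1 S | T2 T1 | b
  C -> b
  T0 -> b
  T1 -> c
  T2 -> d
  T3 -> a

CYK fill, restricted to cells inside w[2..4]:
  cell(2,2) b: {A,B,C,S,T0}  orig:{A,B,C,S}
  cell(3,3) c: {T1}  orig:{}
  cell(4,4) b: {A,B,C,S,T0}  orig:{A,B,C,S}
  cell(2,3) bc: ∅
  cell(3,4) cb: {B}
  cell(2,4) bcb: {S}

Original NTs in T[2,4] deriving "bcb": ["S"]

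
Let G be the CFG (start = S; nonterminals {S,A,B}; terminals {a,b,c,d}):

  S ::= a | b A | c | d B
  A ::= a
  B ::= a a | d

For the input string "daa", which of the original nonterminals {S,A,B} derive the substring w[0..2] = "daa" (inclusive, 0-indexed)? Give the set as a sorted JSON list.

CNF form of G:
  S -> T1 A | T2 B | a | c
  A -> a
  B -> T0 T0 | d
  T0 -> a
  T1 -> b
  T2 -> d

CYK fill (cells [i..j] with 0 ≤ i ≤ j ≤ 2 only):
  cell(0,0) d: {B,T2}  orig:{B}
  cell(1,1) a: {A,S,T0}  orig:{A,S}
  cell(2,2) a: {A,S,T0}  orig:{A,S}
  cell(0,1) da: ∅
  cell(1,2) aa: {B}
  cell(0,2) daa: {S}

Original NTs in T[0,2] deriving "daa": ["S"]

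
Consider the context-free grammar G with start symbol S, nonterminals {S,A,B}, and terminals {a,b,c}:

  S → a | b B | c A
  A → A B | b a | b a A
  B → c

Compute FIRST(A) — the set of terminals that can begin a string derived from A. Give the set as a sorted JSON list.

FIRST iteration:
round 1:
  A via A→b a: +{b}
  B via B→c: +{c}
  S via S→a: +{a}
  S via S→b B: +{b}
  S via S→c A: +{c}
  FIRST[S]={a,b,c}  FIRST[A]={b}  FIRST[B]={c}
round 2: done
  FIRST[S]={a,b,c}  FIRST[A]={b}  FIRST[B]={c}

FIRST(A) = ["b"]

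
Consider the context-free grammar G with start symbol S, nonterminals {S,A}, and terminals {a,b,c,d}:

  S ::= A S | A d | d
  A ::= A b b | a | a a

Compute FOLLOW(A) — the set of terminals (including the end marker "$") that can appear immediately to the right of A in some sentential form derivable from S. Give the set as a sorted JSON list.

FIRST iteration:
iter 1:
  A via A→a: +{a}
  S via S→A S: +{a}
  S via S→d: +{d}
  S: {a,d}  A: {a}
iter 2: done
  S: {a,d}  A: {a}

Compute FOLLOW by fixpoint:
seed FOLLOW(S) with $
iter 1:
  A→A b b: FOLLOW(A) ⊇ FIRST(b) = {b}; new: +{b}
  S→A S: FOLLOW(A) ⊇ FIRST(S) = {a,d}; new: +{a,d}
  S: {$}  A: {a,b,d}
iter 2: done
  S: {$}  A: {a,b,d}

FOLLOW(A) = ["a", "b", "d"]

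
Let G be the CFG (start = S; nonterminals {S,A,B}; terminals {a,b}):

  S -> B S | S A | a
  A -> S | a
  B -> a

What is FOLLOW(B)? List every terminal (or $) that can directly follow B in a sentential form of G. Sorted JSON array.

FIRST sets, iterate to fixpoint:
round 1:
  A via A→a: +{a}
  B via B→a: +{a}
  S via S→B S: +{a}
  FIRST(S)={a}  FIRST(A)={a}  FIRST(B)={a}
round 2: (no change)
  FIRST(S)={a}  FIRST(A)={a}  FIRST(B)={a}

FOLLOW sets:
initialize: $ ∈ FOLLOW(S)
[1]
  S→B S: FOLLOW(B) ⊇ FIRST(S) = {a}; new: +{a}
  S→S A: FOLLOW(S) ⊇ FIRST(A) = {a}; new: +{a}
  S→S A: FOLLOW(A) ⊇ FOLLOW(S) ⊇ {$,a}; new: +{$,a}
  S: {$,a}  A: {$,a}  B: {a}
[2] (no change)
  S: {$,a}  A: {$,a}  B: {a}

FOLLOW(B) = ["a"]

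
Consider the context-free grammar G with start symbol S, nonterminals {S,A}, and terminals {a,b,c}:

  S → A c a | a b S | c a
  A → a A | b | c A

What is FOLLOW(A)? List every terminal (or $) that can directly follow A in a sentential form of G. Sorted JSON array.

FIRST sets, iterate to fixpoint:
[1]
  A via A→a A: +{a}
  A via A→b: +{b}
  A via A→c A: +{c}
  S via S→A c a: +{a,b,c}
  S: {a,b,c}  A: {a,b,c}
[2] (no change)
  S: {a,b,c}  A: {a,b,c}

FOLLOW iteration:
seed FOLLOW(S) with $
iter 1:
  S→A c a: FOLLOW(A) ⊇ FIRST(c) = {c}; new: +{c}
  S: {$}  A: {c}
iter 2: (stable)
  S: {$}  A: {c}

FOLLOW(A) = ["c"]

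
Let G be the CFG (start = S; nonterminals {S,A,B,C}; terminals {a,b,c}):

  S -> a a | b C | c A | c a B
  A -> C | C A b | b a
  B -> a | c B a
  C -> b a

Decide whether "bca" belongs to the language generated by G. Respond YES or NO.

Convert to CNF:
  S -> T0 C | T1 T1 | T2 A | T2 X5
  A -> C X3 | T0 T1
  B -> T2 X4 | a
  C -> T0 T1
  T0 -> b
  T1 -> a
  T2 -> c
  X3 -> A T0
  X4 -> B T1
  X5 -> T1 B

Fill CYK table bottom-up:
  [0..0]={T0}  "b"  orig:{}
  [1..1]={T2}  "c"  orig:{}
  [2..2]={B,T1}  "a"  orig:{B}
  [0..1]=∅  "bc"
  [1..2]=∅  "ca"
  [0..2]=∅  "bca"

S ∉ T[0,2] ⇒ NO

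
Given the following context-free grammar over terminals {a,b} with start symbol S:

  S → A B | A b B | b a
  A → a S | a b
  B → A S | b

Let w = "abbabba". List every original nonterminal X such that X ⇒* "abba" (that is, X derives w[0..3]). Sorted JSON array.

CNF form of G:
  S -> A B | A X2 | T1 T0
  A -> T0 S | T0 T1
  B -> A S | b
  T0 -> a
  T1 -> b
  X2 -> T1 B

CYK fill, restricted to cells inside w[0..3]:
  cell(0,0) a: {T0}  orig:{}
  cell(1,1) b: {B,T1}  orig:{B}
  cell(2,2) b: {B,T1}  orig:{B}
  cell(3,3) a: {T0}  orig:{}
  cell(0,1) ab: {A}
  cell(1,2) bb: {X2}  orig:{}
  cell(2,3) ba: {S}
  cell(0,2) abb: {S}
  cell(1,3) bba: ∅
  cell(0,3) abba: {B}

Original NTs in T[0,3] deriving "abba": ["B"]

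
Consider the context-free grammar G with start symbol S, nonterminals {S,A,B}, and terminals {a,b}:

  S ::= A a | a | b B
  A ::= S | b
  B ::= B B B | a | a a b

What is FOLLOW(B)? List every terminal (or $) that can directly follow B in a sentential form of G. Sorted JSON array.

FIRST iteration:
round 1:
  A via A→b: +{b}
  B via B→a: +{a}
  S via S→A a: +{b}
  S via S→a: +{a}
  FIRST(S)={a,b}  FIRST(A)={b}  FIRST(B)={a}
round 2:
  A via A→S: +{a}
  FIRST(S)={a,b}  FIRST(A)={a,b}  FIRST(B)={a}
round 3: (stable)
  FIRST(S)={a,b}  FIRST(A)={a,b}  FIRST(B)={a}

FOLLOW sets:
initialize: $ ∈ FOLLOW(S)
iter 1:
  B→B B B: FOLLOW(B) ⊇ FIRST(B) = {a}; new: +{a}
  S→A a: FOLLOW(A) ⊇ FIRST(a) = {a}; new: +{a}
  S→b B: FOLLOW(B) ⊇ FOLLOW(S) ⊇ {$}; new: +{$}
  FOLLOW(S)={$}  FOLLOW(A)={a}  FOLLOW(B)={$,a}
iter 2:
  A→S: FOLLOW(S) ⊇ FOLLOW(A) ⊇ {a}; new: +{a}
  FOLLOW(S)={$,a}  FOLLOW(A)={a}  FOLLOW(B)={$,a}
iter 3: (no change)
  FOLLOW(S)={$,a}  FOLLOW(A)={a}  FOLLOW(B)={$,a}

FOLLOW(B) = ["$", "a"]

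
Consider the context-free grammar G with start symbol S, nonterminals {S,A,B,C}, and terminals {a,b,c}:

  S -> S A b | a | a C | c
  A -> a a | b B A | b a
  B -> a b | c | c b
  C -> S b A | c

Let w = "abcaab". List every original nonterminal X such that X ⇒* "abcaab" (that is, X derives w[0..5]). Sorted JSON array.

Convert to CNF:
  S -> S X5 | T0 C | a | c
  A -> T0 T0 | T1 T0 | T1 X3
  B -> T0 T1 | T2 T1 | c
  C -> S X4 | c
  T0 -> a
  T1 -> b
  T2 -> c
  X3 -> B A
  X4 -> T1 A
  X5 -> A T1

Fill CYK table bottom-up, restricted to cells inside w[0..5]:
  [0..0]={S,T0}  "a"  orig:{S}
  [1..1]={T1}  "b"  orig:{}
  [2..2]={B,C,S,T2}  "c"  orig:{B,C,S}
  [3..3]={S,T0}  "a"  orig:{S}
  [4..4]={S,T0}  "a"  orig:{S}
  [5..5]={T1}  "b"  orig:{}
  [0..1]={B}  "ab"
  [1..2]=∅  "bc"
  [2..3]=∅  "ca"
  [3..4]={A}  "aa"
  [4..5]={B}  "ab"
  [0..2]=∅  "abc"
  [1..3]=∅  "bca"
  [2..4]={X3}  "caa"  orig:{}
  [3..5]={X5}  "aab"  orig:{}
  [0..3]=∅  "abca"
  [1..4]={A}  "bcaa"
  [2..5]={S}  "caab"
  [0..4]=∅  "abcaa"
  [1..5]={X5}  "bcaab"  orig:{}
  [0..5]={S}  "abcaab"

Original NTs in T[0,5] deriving "abcaab": ["S"]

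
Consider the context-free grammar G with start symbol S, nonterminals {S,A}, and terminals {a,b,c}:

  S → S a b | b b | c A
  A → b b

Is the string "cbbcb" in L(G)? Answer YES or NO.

CNF form of G:
  S -> S X3 | T0 T0 | T2 A
  A -> T0 T0
  T0 -> b
  T1 -> a
  T2 -> c
  X3 -> T1 T0

Fill CYK table bottom-up:
  [0..0]={T2}  "c"  orig:{}
  [1..1]={T0}  "b"  orig:{}
  [2..2]={T0}  "b"  orig:{}
  [3..3]={T2}  "c"  orig:{}
  [4..4]={T0}  "b"  orig:{}
  [0..1]=∅  "cb"
  [1..2]={A,S}  "bb"
  [2..3]=∅  "bc"
  [3..4]=∅  "cb"
  [0..2]={S}  "cbb"
  [1..3]=∅  "bbc"
  [2..4]=∅  "bcb"
  [0..3]=∅  "cbbc"
  [1..4]=∅  "bbcb"
  [0..4]=∅  "cbbcb"

S ∉ T[0,4] ⇒ NO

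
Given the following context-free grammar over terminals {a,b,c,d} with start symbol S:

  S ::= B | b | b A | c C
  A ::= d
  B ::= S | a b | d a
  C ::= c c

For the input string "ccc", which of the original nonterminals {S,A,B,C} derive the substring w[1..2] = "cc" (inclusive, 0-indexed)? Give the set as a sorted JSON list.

CNF form of G:
  S -> T0 T1 | T1 A | T2 C | T3 T0 | b
  A -> d
  B -> T0 T1 | T1 A | T2 C | T3 T0 | b
  C -> T2 T2
  T0 -> a
  T1 -> b
  T2 -> c
  T3 -> d

Fill CYK table bottom-up, restricted to cells inside w[1..2]:
  cell(1,1) c: {T2}  orig:{}
  cell(2,2) c: {T2}  orig:{}
  cell(1,2) cc: {C}

Original NTs in T[1,2] deriving "cc": ["C"]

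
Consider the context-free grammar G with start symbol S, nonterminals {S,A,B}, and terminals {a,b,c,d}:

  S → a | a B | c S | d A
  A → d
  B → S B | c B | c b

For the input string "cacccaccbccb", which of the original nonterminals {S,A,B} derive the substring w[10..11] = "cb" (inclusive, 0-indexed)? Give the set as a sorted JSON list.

CNF form of G:
  S -> T0 S | T2 B | T3 A | a
  A -> d
  B -> S B | T0 B | T0 T1
  T0 -> c
  T1 -> b
  T2 -> a
  T3 -> d

CYK table (by increasing span) (cells [i..j] with 10 ≤ i ≤ j ≤ 11 only):
  cell(10,10) c: {T0}  orig:{}
  cell(11,11) b: {T1}  orig:{}
  cell(10,11) cb: {B}

Original NTs in T[10,11] deriving "cb": ["B"]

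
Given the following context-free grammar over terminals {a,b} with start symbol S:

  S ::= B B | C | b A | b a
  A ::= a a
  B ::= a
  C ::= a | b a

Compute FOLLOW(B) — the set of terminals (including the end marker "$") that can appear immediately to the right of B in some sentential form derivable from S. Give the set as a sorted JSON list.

FIRST iteration:
[1]
  A via A→a a: +{a}
  B via B→a: +{a}
  C via C→a: +{a}
  C via C→b a: +{b}
  S via S→B B: +{a}
  S via S→C: +{b}
  FIRST[S]={a,b}  FIRST[A]={a}  FIRST[B]={a}  FIRST[C]={a,b}
[2] done
  FIRST[S]={a,b}  FIRST[A]={a}  FIRST[B]={a}  FIRST[C]={a,b}

FOLLOW iteration:
initialize: $ ∈ FOLLOW(S)
[1]
  S→B B: FOLLOW(B) ⊇ FIRST(B) = {a}; new: +{a}
  S→B B: FOLLOW(B) ⊇ FOLLOW(S) ⊇ {$}; new: +{$}
  S→C: FOLLOW(C) ⊇ FOLLOW(S) ⊇ {$}; new: +{$}
  S→b A: FOLLOW(A) ⊇ FOLLOW(S) ⊇ {$}; new: +{$}
  FOLLOW(S)={$}  FOLLOW(A)={$}  FOLLOW(B)={$,a}  FOLLOW(C)={$}
[2] (no change)
  FOLLOW(S)={$}  FOLLOW(A)={$}  FOLLOW(B)={$,a}  FOLLOW(C)={$}

FOLLOW(B) = ["$", "a"]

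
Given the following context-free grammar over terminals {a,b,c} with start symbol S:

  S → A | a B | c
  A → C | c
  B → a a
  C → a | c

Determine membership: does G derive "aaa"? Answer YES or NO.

Convert to CNF:
  S -> T0 B | a | c
  A -> a | c
  B -> T0 T0
  C -> a | c
  T0 -> a

CYK table (by increasing span):
  T[0,0] 'a' = {A,C,S,T0}  orig:{A,C,S}
  T[1,1] 'a' = {A,C,S,T0}  orig:{A,C,S}
  T[2,2] 'a' = {A,C,S,T0}  orig:{A,C,S}
  T[0,1] 'aa' = {B}
  T[1,2] 'aa' = {B}
  T[0,2] 'aaa' = {S}

S ∈ T[0,2] ⇒ YES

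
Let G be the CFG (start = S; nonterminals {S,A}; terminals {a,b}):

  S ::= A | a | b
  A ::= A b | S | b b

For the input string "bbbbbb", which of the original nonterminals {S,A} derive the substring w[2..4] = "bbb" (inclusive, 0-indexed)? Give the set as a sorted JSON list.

CNF form of G:
  S -> A T0 | T0 T0 | a | b
  A -> A T0 | T0 T0 | a | b
  T0 -> b

CYK fill (cells [i..j] with 2 ≤ i ≤ j ≤ 4 only):
  cell(2,2) b: {A,S,T0}  orig:{A,S}
  cell(3,3) b: {A,S,T0}  orig:{A,S}
  cell(4,4) b: {A,S,T0}  orig:{A,S}
  cell(2,3) bb: {A,S}
  cell(3,4) bb: {A,S}
  cell(2,4) bbb: {A,S}

Original NTs in T[2,4] deriving "bbb": ["A", "S"]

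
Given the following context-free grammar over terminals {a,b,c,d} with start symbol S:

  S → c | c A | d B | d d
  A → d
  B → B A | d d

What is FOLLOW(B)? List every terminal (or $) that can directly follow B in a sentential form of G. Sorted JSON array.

FIRST sets, iterate to fixpoint:
pass 1:
  A via A→d: +{d}
  B via B→d d: +{d}
  S via S→c: +{c}
  S via S→d B: +{d}
  FIRST[S]={c,d}  FIRST[A]={d}  FIRST[B]={d}
pass 2: — fixpoint
  FIRST[S]={c,d}  FIRST[A]={d}  FIRST[B]={d}

Compute FOLLOW by fixpoint:
FOLLOW(S) := {$}
pass 1:
  B→B A: FOLLOW(B) ⊇ FIRST(A) = {d}; new: +{d}
  B→B A: FOLLOW(A) ⊇ FOLLOW(B) ⊇ {d}; new: +{d}
  S→c A: FOLLOW(A) ⊇ FOLLOW(S) ⊇ {$}; new: +{$}
  S→d B: FOLLOW(B) ⊇ FOLLOW(S) ⊇ {$}; new: +{$}
  FOLLOW(S)={$}  FOLLOW(A)={$,d}  FOLLOW(B)={$,d}
pass 2: — fixpoint
  FOLLOW(S)={$}  FOLLOW(A)={$,d}  FOLLOW(B)={$,d}

FOLLOW(B) = ["$", "d"]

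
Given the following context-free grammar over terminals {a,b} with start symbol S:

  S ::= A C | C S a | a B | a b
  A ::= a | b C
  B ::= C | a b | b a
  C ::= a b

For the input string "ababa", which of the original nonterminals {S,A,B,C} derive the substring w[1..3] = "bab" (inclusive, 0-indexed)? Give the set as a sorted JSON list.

CNF form of G:
  S -> A C | C X2 | T1 B | T1 T0
  A -> T0 C | a
  B -> T0 T1 | T1 T0
  C -> T1 T0
  T0 -> b
  T1 -> a
  X2 -> S T1

Fill CYK table bottom-up (cells [i..j] with 1 ≤ i ≤ j ≤ 3 only):
  [1..1]={T0}  "b"  orig:{}
  [2..2]={A,T1}  "a"  orig:{A}
  [3..3]={T0}  "b"  orig:{}
  [1..2]={B}  "ba"
  [2..3]={B,C,S}  "ab"
  [1..3]={A}  "bab"

Original NTs in T[1,3] deriving "bab": ["A"]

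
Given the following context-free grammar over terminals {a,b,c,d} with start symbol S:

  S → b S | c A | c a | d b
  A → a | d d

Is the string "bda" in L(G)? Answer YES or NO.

Convert to CNF:
  S -> T0 T1 | T1 S | T2 A | T2 T3
  A -> T0 T0 | a
  T0 -> d
  T1 -> b
  T2 -> c
  T3 -> a

CYK table (by increasing span):
  [0..0]={T1}  "b"  orig:{}
  [1..1]={T0}  "d"  orig:{}
  [2..2]={A,T3}  "a"  orig:{A}
  [0..1]=∅  "bd"
  [1..2]=∅  "da"
  [0..2]=∅  "bda"

S ∉ T[0,2] ⇒ NO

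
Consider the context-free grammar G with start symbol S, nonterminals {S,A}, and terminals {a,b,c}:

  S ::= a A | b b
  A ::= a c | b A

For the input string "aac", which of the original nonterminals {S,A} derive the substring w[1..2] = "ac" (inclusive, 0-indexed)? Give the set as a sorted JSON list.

Convert to CNF:
  S -> T0 A | T2 T2
  A -> T0 T1 | T2 A
  T0 -> a
  T1 -> c
  T2 -> b

CYK fill — only the sub-triangle for w[1..2]:
  T[1,1] 'a' = {T0}  orig:{}
  T[2,2] 'c' = {T1}  orig:{}
  T[1,2] 'ac' = {A}

Original NTs in T[1,2] deriving "ac": ["A"]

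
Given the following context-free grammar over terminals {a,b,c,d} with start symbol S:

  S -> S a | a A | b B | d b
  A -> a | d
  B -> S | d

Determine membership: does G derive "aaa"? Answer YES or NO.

CNF form of G:
  S -> S T0 | T0 A | T1 B | T2 T1
  A -> a | d
  B -> S T0 | T0 A | T1 B | T2 T1 | d
  T0 -> a
  T1 -> b
  T2 -> d

CYK table (by increasing span):
  [0..0]={A,T0}  "a"  orig:{A}
  [1..1]={A,T0}  "a"  orig:{A}
  [2..2]={A,T0}  "a"  orig:{A}
  [0..1]={B,S}  "aa"
  [1..2]={B,S}  "aa"
  [0..2]={B,S}  "aaa"

S ∈ T[0,2] ⇒ YES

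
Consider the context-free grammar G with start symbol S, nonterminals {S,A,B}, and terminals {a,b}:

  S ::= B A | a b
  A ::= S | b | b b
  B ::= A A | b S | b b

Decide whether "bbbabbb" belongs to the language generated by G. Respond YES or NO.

Convert to CNF:
  S -> B A | T0 T1
  A -> B A | T0 T1 | T1 T1 | b
  B -> A A | T1 S | T1 T1
  T0 -> a
  T1 -> b

Fill CYK table bottom-up:
  T[0,0] 'b' = {A,T1}  orig:{A}
  T[1,1] 'b' = {A,T1}  orig:{A}
  T[2,2] 'b' = {A,T1}  orig:{A}
  T[3,3] 'a' = {T0}  orig:{}
  T[4,4] 'b' = {A,T1}  orig:{A}
  T[5,5] 'b' = {A,T1}  orig:{A}
  T[6,6] 'b' = {A,T1}  orig:{A}
  T[0,1] 'bb' = {A,B}
  T[1,2] 'bb' = {A,B}
  T[2,3] 'ba' = ∅
  T[3,4] 'ab' = {A,S}
  T[4,5] 'bb' = {A,B}
  T[5,6] 'bb' = {A,B}
  T[0,2] 'bbb' = {A,B,S}
  T[1,3] 'bba' = ∅
  T[2,4] 'bab' = {B}
  T[3,5] 'abb' = {B}
  T[4,6] 'bbb' = {A,B,S}
  T[0,3] 'bbba' = ∅
  T[1,4] 'bbab' = {A,B,S}
  T[2,5] 'babb' = {A,S}
  T[3,6] 'abbb' = {A,B,S}
  T[0,4] 'bbbab' = {A,B,S}
  T[1,5] 'bbabb' = {A,B,S}
  T[2,6] 'babbb' = {A,B,S}
  T[0,5] 'bbbabb' = {A,B,S}
  T[1,6] 'bbabbb' = {A,B,S}
  T[0,6] 'bbbabbb' = {A,B,S}

S ∈ T[0,6] ⇒ YES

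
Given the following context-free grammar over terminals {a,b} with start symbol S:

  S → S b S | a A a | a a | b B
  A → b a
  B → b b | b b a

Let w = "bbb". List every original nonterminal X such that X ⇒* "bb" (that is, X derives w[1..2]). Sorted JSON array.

Convert to CNF:
  S -> S X3 | T0 B | T1 T1 | T1 X4
  A -> T0 T1
  B -> T0 T0 | T0 X2
  T0 -> b
  T1 -> a
  X2 -> T0 T1
  X3 -> T0 S
  X4 -> A T1

CYK fill (cells [i..j] with 1 ≤ i ≤ j ≤ 2 only):
  T[1,1] 'b' = {T0}  orig:{}
  T[2,2] 'b' = {T0}  orig:{}
  T[1,2] 'bb' = {B}

Original NTs in T[1,2] deriving "bb": ["B"]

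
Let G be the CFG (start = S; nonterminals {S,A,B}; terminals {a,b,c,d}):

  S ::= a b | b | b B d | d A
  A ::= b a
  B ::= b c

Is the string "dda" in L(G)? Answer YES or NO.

CNF form of G:
  S -> T0 X4 | T1 T0 | T3 A | b
  A -> T0 T1
  B -> T0 T2
  T0 -> b
  T1 -> a
  T2 -> c
  T3 -> d
  X4 -> B T3

CYK fill:
  cell(0,0) d: {T3}  orig:{}
  cell(1,1) d: {T3}  orig:{}
  cell(2,2) a: {T1}  orig:{}
  cell(0,1) dd: ∅
  cell(1,2) da: ∅
  cell(0,2) dda: ∅

S ∉ T[0,2] ⇒ NO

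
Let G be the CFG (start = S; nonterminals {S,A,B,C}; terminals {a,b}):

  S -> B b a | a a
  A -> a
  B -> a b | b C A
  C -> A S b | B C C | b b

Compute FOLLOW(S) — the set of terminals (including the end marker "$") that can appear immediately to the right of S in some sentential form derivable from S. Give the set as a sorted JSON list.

FIRST sets, iterate to fixpoint:
[1]
  A via A→a: +{a}
  B via B→a b: +{a}
  B via B→b C A: +{b}
  C via C→A S b: +{a}
  C via C→B C C: +{b}
  S via S→B b a: +{a,b}
  FIRST[S]={a,b}  FIRST[A]={a}  FIRST[B]={a,b}  FIRST[C]={a,b}
[2] (stable)
  FIRST[S]={a,b}  FIRST[A]={a}  FIRST[B]={a,b}  FIRST[C]={a,b}

FOLLOW sets:
FOLLOW(S) := {$}
iter 1:
  B→b C A: FOLLOW(C) ⊇ FIRST(A) = {a}; new: +{a}
  C→A S b: FOLLOW(A) ⊇ FIRST(S) = {a,b}; new: +{a,b}
  C→A S b: FOLLOW(S) ⊇ FIRST(b) = {b}; new: +{b}
  C→B C C: FOLLOW(B) ⊇ FIRST(C) = {a,b}; new: +{a,b}
  C→B C C: FOLLOW(C) ⊇ FIRST(C) = {a,b}; new: +{b}
  FOLLOW[S]={$,b}  FOLLOW[A]={a,b}  FOLLOW[B]={a,b}  FOLLOW[C]={a,b}
iter 2: (no change)
  FOLLOW[S]={$,b}  FOLLOW[A]={a,b}  FOLLOW[B]={a,b}  FOLLOW[C]={a,b}

FOLLOW(S) = ["$", "b"]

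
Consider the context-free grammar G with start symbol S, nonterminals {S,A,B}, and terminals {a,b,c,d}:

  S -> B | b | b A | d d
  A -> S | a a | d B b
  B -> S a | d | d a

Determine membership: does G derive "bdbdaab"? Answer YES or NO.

CNF form of G:
  S -> S T0 | T1 A | T2 T0 | T2 T2 | b | d
  A -> S T0 | T0 T0 | T1 A | T2 T0 | T2 T2 | T2 X3 | b | d
  B -> S T0 | T2 T0 | d
  T0 -> a
  T1 -> b
  T2 -> d
  X3 -> B T1

CYK table (by increasing span):
  [0..0]={A,S,T1}  "b"  orig:{A,S}
  [1..1]={A,B,S,T2}  "d"  orig:{A,B,S}
  [2..2]={A,S,T1}  "b"  orig:{A,S}
  [3..3]={A,B,S,T2}  "d"  orig:{A,B,S}
  [4..4]={T0}  "a"  orig:{}
  [5..5]={T0}  "a"  orig:{}
  [6..6]={A,S,T1}  "b"  orig:{A,S}
  [0..1]={A,S}  "bd"
  [1..2]={X3}  "db"  orig:{}
  [2..3]={A,S}  "bd"
  [3..4]={A,B,S}  "da"
  [4..5]={A}  "aa"
  [5..6]=∅  "ab"
  [0..2]=∅  "bdb"
  [1..3]=∅  "dbd"
  [2..4]={A,B,S}  "bda"
  [3..5]={A,B,S}  "daa"
  [4..6]=∅  "aab"
  [0..3]=∅  "bdbd"
  [1..4]=∅  "dbda"
  [2..5]={A,B,S}  "bdaa"
  [3..6]={X3}  "daab"  orig:{}
  [0..4]=∅  "bdbda"
  [1..5]=∅  "dbdaa"
  [2..6]={X3}  "bdaab"  orig:{}
  [0..5]=∅  "bdbdaa"
  [1..6]={A}  "dbdaab"
  [0..6]={A,S}  "bdbdaab"

S ∈ T[0,6] ⇒ YES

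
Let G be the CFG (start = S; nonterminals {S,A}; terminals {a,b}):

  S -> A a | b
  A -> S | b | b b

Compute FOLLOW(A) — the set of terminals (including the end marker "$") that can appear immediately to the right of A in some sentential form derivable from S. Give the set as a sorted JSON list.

Compute FIRST by fixpoint:
[1]
  A via A→b: +{b}
  S via S→A a: +{b}
  FIRST(S)={b}  FIRST(A)={b}
[2] done
  FIRST(S)={b}  FIRST(A)={b}

FOLLOW iteration:
seed FOLLOW(S) with $
round 1:
  S→A a: FOLLOW(A) ⊇ FIRST(a) = {a}; new: +{a}
  S: {$}  A: {a}
round 2:
  A→S: FOLLOW(S) ⊇ FOLLOW(A) ⊇ {a}; new: +{a}
  S: {$,a}  A: {a}
round 3: — fixpoint
  S: {$,a}  A: {a}

FOLLOW(A) = ["a"]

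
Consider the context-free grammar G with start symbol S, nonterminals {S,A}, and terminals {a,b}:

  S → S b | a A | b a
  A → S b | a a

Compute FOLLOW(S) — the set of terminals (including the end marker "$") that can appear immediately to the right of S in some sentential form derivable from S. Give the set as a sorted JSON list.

FIRST iteration:
round 1:
  A via A→a a: +{a}
  S via S→a A: +{a}
  S via S→b a: +{b}
  S: {a,b}  A: {a}
round 2:
  A via A→S b: +{b}
  S: {a,b}  A: {a,b}
round 3: (no change)
  S: {a,b}  A: {a,b}

Compute FOLLOW by fixpoint:
seed FOLLOW(S) with $
round 1:
  A→S b: FOLLOW(S) ⊇ FIRST(b) = {b}; new: +{b}
  S→a A: FOLLOW(A) ⊇ FOLLOW(S) ⊇ {$,b}; new: +{$,b}
  FOLLOW(S)={$,b}  FOLLOW(A)={$,b}
round 2: — fixpoint
  FOLLOW(S)={$,b}  FOLLOW(A)={$,b}

FOLLOW(S) = ["$", "b"]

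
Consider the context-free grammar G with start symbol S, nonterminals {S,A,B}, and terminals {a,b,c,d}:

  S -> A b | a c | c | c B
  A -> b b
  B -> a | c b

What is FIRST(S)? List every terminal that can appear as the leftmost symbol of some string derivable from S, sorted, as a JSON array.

FIRST sets, iterate to fixpoint:
pass 1:
  A via A→b b: +{b}
  B via B→a: +{a}
  B via B→c b: +{c}
  S via S→A b: +{b}
  S via S→a c: +{a}
  S via S→c: +{c}
  FIRST(S)={a,b,c}  FIRST(A)={b}  FIRST(B)={a,c}
pass 2: done
  FIRST(S)={a,b,c}  FIRST(A)={b}  FIRST(B)={a,c}

FIRST(S) = ["a", "b", "c"]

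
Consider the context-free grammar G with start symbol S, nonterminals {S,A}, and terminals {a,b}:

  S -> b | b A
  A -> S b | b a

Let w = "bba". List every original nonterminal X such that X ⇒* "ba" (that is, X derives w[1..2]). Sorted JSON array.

Convert to CNF:
  S -> T0 A | b
  A -> S T0 | T0 T1
  T0 -> b
  T1 -> a

CYK fill (cells [i..j] with 1 ≤ i ≤ j ≤ 2 only):
  T[1,1] 'b' = {S,T0}  orig:{S}
  T[2,2] 'a' = {T1}  orig:{}
  T[1,2] 'ba' = {A}

Original NTs in T[1,2] deriving "ba": ["A"]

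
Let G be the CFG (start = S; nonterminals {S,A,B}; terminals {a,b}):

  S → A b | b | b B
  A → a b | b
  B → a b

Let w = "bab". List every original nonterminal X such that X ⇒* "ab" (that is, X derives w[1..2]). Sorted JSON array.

Convert to CNF:
  S -> A T1 | T1 B | b
  A -> T0 T1 | b
  B -> T0 T1
  T0 -> a
  T1 -> b

CYK table (by increasing span), restricted to cells inside w[1..2]:
  T[1,1] 'a' = {T0}  orig:{}
  T[2,2] 'b' = {A,S,T1}  orig:{A,S}
  T[1,2] 'ab' = {A,B}

Original NTs in T[1,2] deriving "ab": ["A", "B"]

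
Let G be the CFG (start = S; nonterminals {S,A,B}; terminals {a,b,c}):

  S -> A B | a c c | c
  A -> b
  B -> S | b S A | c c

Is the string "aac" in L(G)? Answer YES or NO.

CNF form of G:
  S -> A B | T0 X5 | c
  A -> b
  B -> A B | T0 X3 | T1 T1 | T2 X4 | c
  T0 -> a
  T1 -> c
  T2 -> b
  X3 -> T1 T1
  X4 -> S A
  X5 -> T1 T1

CYK fill:
  cell(0,0) a: {T0}  orig:{}
  cell(1,1) a: {T0}  orig:{}
  cell(2,2) c: {B,S,T1}  orig:{B,S}
  cell(0,1) aa: ∅
  cell(1,2) ac: ∅
  cell(0,2) aac: ∅

S ∉ T[0,2] ⇒ NO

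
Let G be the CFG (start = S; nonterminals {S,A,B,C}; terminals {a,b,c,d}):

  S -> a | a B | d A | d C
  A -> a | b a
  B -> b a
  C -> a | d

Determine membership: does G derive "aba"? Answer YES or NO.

CNF form of G:
  S -> T1 B | T2 A | T2 C | a
  A -> T0 T1 | a
  B -> T0 T1
  C -> a | d
  T0 -> b
  T1 -> a
  T2 -> d

Fill CYK table bottom-up:
  cell(0,0) a: {A,C,S,T1}  orig:{A,C,S}
  cell(1,1) b: {T0}  orig:{}
  cell(2,2) a: {A,C,S,T1}  orig:{A,C,S}
  cell(0,1) ab: ∅
  cell(1,2) ba: {A,B}
  cell(0,2) aba: {S}

S ∈ T[0,2] ⇒ YES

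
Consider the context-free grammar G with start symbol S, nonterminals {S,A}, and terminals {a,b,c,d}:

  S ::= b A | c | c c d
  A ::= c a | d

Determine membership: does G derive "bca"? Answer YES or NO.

CNF form of G:
  S -> T0 X4 | T2 A | c
  A -> T0 T1 | d
  T0 -> c
  T1 -> a
  T2 -> b
  T3 -> d
  X4 -> T0 T3

CYK fill:
  cell(0,0) b: {T2}  orig:{}
  cell(1,1) c: {S,T0}  orig:{S}
  cell(2,2) a: {T1}  orig:{}
  cell(0,1) bc: ∅
  cell(1,2) ca: {A}
  cell(0,2) bca: {S}

S ∈ T[0,2] ⇒ YES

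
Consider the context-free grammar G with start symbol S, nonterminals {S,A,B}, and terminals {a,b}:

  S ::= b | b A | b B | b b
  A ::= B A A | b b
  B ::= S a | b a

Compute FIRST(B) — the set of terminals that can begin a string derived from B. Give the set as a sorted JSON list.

FIRST iteration:
iter 1:
  A via A→b b: +{b}
  B via B→b a: +{b}
  S via S→b: +{b}
  FIRST[S]={b}  FIRST[A]={b}  FIRST[B]={b}
iter 2: — fixpoint
  FIRST[S]={b}  FIRST[A]={b}  FIRST[B]={b}

FIRST(B) = ["b"]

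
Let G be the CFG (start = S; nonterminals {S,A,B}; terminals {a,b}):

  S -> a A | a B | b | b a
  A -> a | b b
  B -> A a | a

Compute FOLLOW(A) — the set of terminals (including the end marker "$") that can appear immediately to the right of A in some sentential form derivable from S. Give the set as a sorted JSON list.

FIRST iteration:
round 1:
  A via A→a: +{a}
  A via A→b b: +{b}
  B via B→A a: +{a,b}
  S via S→a A: +{a}
  S via S→b: +{b}
  FIRST[S]={a,b}  FIRST[A]={a,b}  FIRST[B]={a,b}
round 2: — fixpoint
  FIRST[S]={a,b}  FIRST[A]={a,b}  FIRST[B]={a,b}

FOLLOW sets:
FOLLOW(S) := {$}
pass 1:
  B→A a: FOLLOW(A) ⊇ FIRST(a) = {a}; new: +{a}
  S→a A: FOLLOW(A) ⊇ FOLLOW(S) ⊇ {$}; new: +{$}
  S→a B: FOLLOW(B) ⊇ FOLLOW(S) ⊇ {$}; new: +{$}
  FOLLOW(S)={$}  FOLLOW(A)={$,a}  FOLLOW(B)={$}
pass 2: — fixpoint
  FOLLOW(S)={$}  FOLLOW(A)={$,a}  FOLLOW(B)={$}

FOLLOW(A) = ["$", "a"]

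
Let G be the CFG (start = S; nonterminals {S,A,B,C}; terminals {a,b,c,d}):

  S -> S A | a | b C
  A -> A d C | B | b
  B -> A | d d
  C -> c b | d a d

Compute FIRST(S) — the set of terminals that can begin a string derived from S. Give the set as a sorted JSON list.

Compute FIRST by fixpoint:
round 1:
  A via A→b: +{b}
  B via B→A: +{b}
  B via B→d d: +{d}
  C via C→c b: +{c}
  C via C→d a d: +{d}
  S via S→a: +{a}
  S via S→b C: +{b}
  FIRST[S]={a,b}  FIRST[A]={b}  FIRST[B]={b,d}  FIRST[C]={c,d}
round 2:
  A via A→B: +{d}
  FIRST[S]={a,b}  FIRST[A]={b,d}  FIRST[B]={b,d}  FIRST[C]={c,d}
round 3: done
  FIRST[S]={a,b}  FIRST[A]={b,d}  FIRST[B]={b,d}  FIRST[C]={c,d}

FIRST(S) = ["a", "b"]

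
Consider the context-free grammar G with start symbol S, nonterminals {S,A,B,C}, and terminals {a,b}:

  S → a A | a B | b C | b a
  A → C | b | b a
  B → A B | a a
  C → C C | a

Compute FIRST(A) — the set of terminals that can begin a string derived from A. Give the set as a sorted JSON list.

Compute FIRST by fixpoint:
round 1:
  A via A→b: +{b}
  B via B→A B: +{b}
  B via B→a a: +{a}
  C via C→a: +{a}
  S via S→a A: +{a}
  S via S→b C: +{b}
  S: {a,b}  A: {b}  B: {a,b}  C: {a}
round 2:
  A via A→C: +{a}
  S: {a,b}  A: {a,b}  B: {a,b}  C: {a}
round 3: (stable)
  S: {a,b}  A: {a,b}  B: {a,b}  C: {a}

FIRST(A) = ["a", "b"]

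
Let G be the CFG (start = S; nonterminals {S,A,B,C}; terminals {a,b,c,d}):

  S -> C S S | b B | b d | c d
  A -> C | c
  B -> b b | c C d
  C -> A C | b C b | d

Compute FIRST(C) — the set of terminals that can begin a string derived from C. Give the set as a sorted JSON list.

FIRST iteration:
round 1:
  A via A→c: +{c}
  B via B→b b: +{b}
  B via B→c C d: +{c}
  C via C→A C: +{c}
  C via C→b C b: +{b}
  C via C→d: +{d}
  S via S→C S S: +{b,c,d}
  S: {b,c,d}  A: {c}  B: {b,c}  C: {b,c,d}
round 2:
  A via A→C: +{b,d}
  S: {b,c,d}  A: {b,c,d}  B: {b,c}  C: {b,c,d}
round 3: — fixpoint
  S: {b,c,d}  A: {b,c,d}  B: {b,c}  C: {b,c,d}

FIRST(C) = ["b", "c", "d"]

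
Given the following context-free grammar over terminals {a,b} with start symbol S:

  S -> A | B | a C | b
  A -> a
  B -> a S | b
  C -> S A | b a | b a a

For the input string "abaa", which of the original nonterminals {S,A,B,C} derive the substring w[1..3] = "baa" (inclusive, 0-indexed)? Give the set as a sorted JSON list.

CNF form of G:
  S -> T0 C | T0 S | a | b
  A -> a
  B -> T0 S | b
  C -> S A | T1 T0 | T1 X2
  T0 -> a
  T1 -> b
  X2 -> T0 T0

CYK table (by increasing span), restricted to cells inside w[1..3]:
  [1..1]={B,S,T1}  "b"  orig:{B,S}
  [2..2]={A,S,T0}  "a"  orig:{A,S}
  [3..3]={A,S,T0}  "a"  orig:{A,S}
  [1..2]={C}  "ba"
  [2..3]={B,C,S,X2}  "aa"  orig:{B,C,S}
  [1..3]={C}  "baa"

Original NTs in T[1,3] deriving "baa": ["C"]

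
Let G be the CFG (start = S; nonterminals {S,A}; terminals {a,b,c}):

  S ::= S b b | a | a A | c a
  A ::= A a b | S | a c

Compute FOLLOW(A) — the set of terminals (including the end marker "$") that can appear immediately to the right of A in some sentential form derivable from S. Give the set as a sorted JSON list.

FIRST iteration:
[1]
  A via A→a c: +{a}
  S via S→a: +{a}
  S via S→c a: +{c}
  FIRST(S)={a,c}  FIRST(A)={a}
[2]
  A via A→S: +{c}
  FIRST(S)={a,c}  FIRST(A)={a,c}
[3] — fixpoint
  FIRST(S)={a,c}  FIRST(A)={a,c}

Compute FOLLOW by fixpoint:
initialize: $ ∈ FOLLOW(S)
iter 1:
  A→A a b: FOLLOW(A) ⊇ FIRST(a) = {a}; new: +{a}
  A→S: FOLLOW(S) ⊇ FOLLOW(A) ⊇ {a}; new: +{a}
  S→S b b: FOLLOW(S) ⊇ FIRST(b) = {b}; new: +{b}
  S→a A: FOLLOW(A) ⊇ FOLLOW(S) ⊇ {$,a,b}; new: +{$,b}
  S: {$,a,b}  A: {$,a,b}
iter 2: done
  S: {$,a,b}  A: {$,a,b}

FOLLOW(A) = ["$", "a", "b"]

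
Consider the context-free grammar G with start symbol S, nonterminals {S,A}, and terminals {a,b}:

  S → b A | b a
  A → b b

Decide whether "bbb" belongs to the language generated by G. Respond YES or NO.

CNF form of G:
  S -> T0 A | T0 T1
  A -> T0 T0
  T0 -> b
  T1 -> a

CYK fill:
  [0..0]={T0}  "b"  orig:{}
  [1..1]={T0}  "b"  orig:{}
  [2..2]={T0}  "b"  orig:{}
  [0..1]={A}  "bb"
  [1..2]={A}  "bb"
  [0..2]={S}  "bbb"

S ∈ T[0,2] ⇒ YES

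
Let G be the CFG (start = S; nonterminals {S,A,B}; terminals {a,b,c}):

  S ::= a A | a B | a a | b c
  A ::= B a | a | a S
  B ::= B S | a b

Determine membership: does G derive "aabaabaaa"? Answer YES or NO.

CNF form of G:
  S -> T0 A | T0 B | T0 T0 | T1 T2
  A -> B T0 | T0 S | a
  B -> B S | T0 T1
  T0 -> a
  T1 -> b
  T2 -> c

CYK table (by increasing span):
  T[0,0] 'a' = {A,T0}  orig:{A}
  T[1,1] 'a' = {A,T0}  orig:{A}
  T[2,2] 'b' = {T1}  orig:{}
  T[3,3] 'a' = {A,T0}  orig:{A}
  T[4,4] 'a' = {A,T0}  orig:{A}
  T[5,5] 'b' = {T1}  orig:{}
  T[6,6] 'a' = {A,T0}  orig:{A}
  T[7,7] 'a' = {A,T0}  orig:{A}
  T[8,8] 'a' = {A,T0}  orig:{A}
  T[0,1] 'aa' = {S}
  T[1,2] 'ab' = {B}
  T[2,3] 'ba' = ∅
  T[3,4] 'aa' = {S}
  T[4,5] 'ab' = {B}
  T[5,6] 'ba' = ∅
  T[6,7] 'aa' = {S}
  T[7,8] 'aa' = {S}
  T[0,2] 'aab' = {S}
  T[1,3] 'aba' = {A}
  T[2,4] 'baa' = ∅
  T[3,5] 'aab' = {S}
  T[4,6] 'aba' = {A}
  T[5,7] 'baa' = ∅
  T[6,8] 'aaa' = {A}
  T[0,3] 'aaba' = {S}
  T[1,4] 'abaa' = {B}
  T[2,5] 'baab' = ∅
  T[3,6] 'aaba' = {S}
  T[4,7] 'abaa' = {B}
  T[5,8] 'baaa' = ∅
  T[0,4] 'aabaa' = {S}
  T[1,5] 'abaab' = {B}
  T[2,6] 'baaba' = ∅
  T[3,7] 'aabaa' = {S}
  T[4,8] 'abaaa' = {A}
  T[0,5] 'aabaab' = {S}
  T[1,6] 'abaaba' = {A,B}
  T[2,7] 'baabaa' = ∅
  T[3,8] 'aabaaa' = {S}
  T[0,6] 'aabaaba' = {S}
  T[1,7] 'abaabaa' = {A,B}
  T[2,8] 'baabaaa' = ∅
  T[0,7] 'aabaabaa' = {S}
  T[1,8] 'abaabaaa' = {A,B}
  T[0,8] 'aabaabaaa' = {S}

S ∈ T[0,8] ⇒ YES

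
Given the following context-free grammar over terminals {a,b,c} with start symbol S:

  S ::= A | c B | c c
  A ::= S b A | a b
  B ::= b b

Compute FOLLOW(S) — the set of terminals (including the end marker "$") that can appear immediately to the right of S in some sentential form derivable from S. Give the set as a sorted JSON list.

FIRST sets, iterate to fixpoint:
round 1:
  A via A→a b: +{a}
  B via B→b b: +{b}
  S via S→A: +{a}
  S via S→c B: +{c}
  FIRST[S]={a,c}  FIRST[A]={a}  FIRST[B]={b}
round 2:
  A via A→S b A: +{c}
  FIRST[S]={a,c}  FIRST[A]={a,c}  FIRST[B]={b}
round 3: — fixpoint
  FIRST[S]={a,c}  FIRST[A]={a,c}  FIRST[B]={b}

Compute FOLLOW by fixpoint:
FOLLOW(S) := {$}
pass 1:
  A→S b A: FOLLOW(S) ⊇ FIRST(b) = {b}; new: +{b}
  S→A: FOLLOW(A) ⊇ FOLLOW(S) ⊇ {$,b}; new: +{$,b}
  S→c B: FOLLOW(B) ⊇ FOLLOW(S) ⊇ {$,b}; new: +{$,b}
  FOLLOW[S]={$,b}  FOLLOW[A]={$,b}  FOLLOW[B]={$,b}
pass 2: done
  FOLLOW[S]={$,b}  FOLLOW[A]={$,b}  FOLLOW[B]={$,b}

FOLLOW(S) = ["$", "b"]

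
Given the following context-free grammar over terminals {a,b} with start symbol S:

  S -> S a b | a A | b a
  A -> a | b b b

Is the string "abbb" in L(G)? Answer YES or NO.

Convert to CNF:
  S -> S X3 | T0 T1 | T1 A
  A -> T0 X2 | a
  T0 -> b
  T1 -> a
  X2 -> T0 T0
  X3 -> T1 T0

Fill CYK table bottom-up:
  [0..0]={A,T1}  "a"  orig:{A}
  [1..1]={T0}  "b"  orig:{}
  [2..2]={T0}  "b"  orig:{}
  [3..3]={T0}  "b"  orig:{}
  [0..1]={X3}  "ab"  orig:{}
  [1..2]={X2}  "bb"  orig:{}
  [2..3]={X2}  "bb"  orig:{}
  [0..2]=∅  "abb"
  [1..3]={A}  "bbb"
  [0..3]={S}  "abbb"

S ∈ T[0,3] ⇒ YES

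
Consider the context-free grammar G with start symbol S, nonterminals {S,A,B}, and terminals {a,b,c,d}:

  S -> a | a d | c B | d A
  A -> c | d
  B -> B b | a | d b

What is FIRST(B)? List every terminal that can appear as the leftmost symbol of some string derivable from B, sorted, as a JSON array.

FIRST iteration:
pass 1:
  A via A→c: +{c}
  A via A→d: +{d}
  B via B→a: +{a}
  B via B→d b: +{d}
  S via S→a: +{a}
  S via S→c B: +{c}
  S via S→d A: +{d}
  FIRST[S]={a,c,d}  FIRST[A]={c,d}  FIRST[B]={a,d}
pass 2: (no change)
  FIRST[S]={a,c,d}  FIRST[A]={c,d}  FIRST[B]={a,d}

FIRST(B) = ["a", "d"]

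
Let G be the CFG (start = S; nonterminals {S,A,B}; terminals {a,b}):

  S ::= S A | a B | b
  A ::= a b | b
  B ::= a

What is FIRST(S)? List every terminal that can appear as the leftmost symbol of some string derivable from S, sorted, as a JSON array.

Compute FIRST by fixpoint:
iter 1:
  A via A→a b: +{a}
  A via A→b: +{b}
  B via B→a: +{a}
  S via S→a B: +{a}
  S via S→b: +{b}
  S: {a,b}  A: {a,b}  B: {a}
iter 2: (no change)
  S: {a,b}  A: {a,b}  B: {a}

FIRST(S) = ["a", "b"]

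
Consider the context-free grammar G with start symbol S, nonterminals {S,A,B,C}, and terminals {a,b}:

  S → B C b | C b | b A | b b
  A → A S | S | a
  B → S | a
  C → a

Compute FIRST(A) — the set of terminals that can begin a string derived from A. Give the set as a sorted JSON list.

FIRST sets, iterate to fixpoint:
[1]
  A via A→a: +{a}
  B via B→a: +{a}
  C via C→a: +{a}
  S via S→B C b: +{a}
  S via S→b A: +{b}
  FIRST[S]={a,b}  FIRST[A]={a}  FIRST[B]={a}  FIRST[C]={a}
[2]
  A via A→S: +{b}
  B via B→S: +{b}
  FIRST[S]={a,b}  FIRST[A]={a,b}  FIRST[B]={a,b}  FIRST[C]={a}
[3] done
  FIRST[S]={a,b}  FIRST[A]={a,b}  FIRST[B]={a,b}  FIRST[C]={a}

FIRST(A) = ["a", "b"]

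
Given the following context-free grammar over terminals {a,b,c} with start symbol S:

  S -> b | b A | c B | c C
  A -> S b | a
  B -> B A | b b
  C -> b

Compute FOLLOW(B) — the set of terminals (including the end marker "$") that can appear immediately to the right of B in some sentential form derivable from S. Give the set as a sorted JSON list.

FIRST iteration:
iter 1:
  A via A→a: +{a}
  B via B→b b: +{b}
  C via C→b: +{b}
  S via S→b: +{b}
  S via S→c B: +{c}
  FIRST(S)={b,c}  FIRST(A)={a}  FIRST(B)={b}  FIRST(C)={b}
iter 2:
  A via A→S b: +{b,c}
  FIRST(S)={b,c}  FIRST(A)={a,b,c}  FIRST(B)={b}  FIRST(C)={b}
iter 3: (stable)
  FIRST(S)={b,c}  FIRST(A)={a,b,c}  FIRST(B)={b}  FIRST(C)={b}

Compute FOLLOW by fixpoint:
initialize: $ ∈ FOLLOW(S)
iter 1:
  A→S b: FOLLOW(S) ⊇ FIRST(b) = {b}; new: +{b}
  B→B A: FOLLOW(B) ⊇ FIRST(A) = {a,b,c}; new: +{a,b,c}
  B→B A: FOLLOW(A) ⊇ FOLLOW(B) ⊇ {a,b,c}; new: +{a,b,c}
  S→b A: FOLLOW(A) ⊇ FOLLOW(S) ⊇ {$,b}; new: +{$}
  S→c B: FOLLOW(B) ⊇ FOLLOW(S) ⊇ {$,b}; new: +{$}
  S→c C: FOLLOW(C) ⊇ FOLLOW(S) ⊇ {$,b}; new: +{$,b}
  FOLLOW(S)={$,b}  FOLLOW(A)={$,a,b,c}  FOLLOW(B)={$,a,b,c}  FOLLOW(C)={$,b}
iter 2: (stable)
  FOLLOW(S)={$,b}  FOLLOW(A)={$,a,b,c}  FOLLOW(B)={$,a,b,c}  FOLLOW(C)={$,b}

FOLLOW(B) = ["$", "a", "b", "c"]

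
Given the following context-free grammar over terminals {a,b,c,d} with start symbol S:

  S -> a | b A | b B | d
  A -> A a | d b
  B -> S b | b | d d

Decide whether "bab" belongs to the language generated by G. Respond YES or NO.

CNF form of G:
  S -> T2 A | T2 B | a | d
  A -> A T0 | T1 T2
  B -> S T2 | T1 T1 | b
  T0 -> a
  T1 -> d
  T2 -> b

CYK fill:
  cell(0,0) b: {B,T2}  orig:{B}
  cell(1,1) a: {S,T0}  orig:{S}
  cell(2,2) b: {B,T2}  orig:{B}
  cell(0,1) ba: ∅
  cell(1,2) ab: {B}
  cell(0,2) bab: {S}

S ∈ T[0,2] ⇒ YES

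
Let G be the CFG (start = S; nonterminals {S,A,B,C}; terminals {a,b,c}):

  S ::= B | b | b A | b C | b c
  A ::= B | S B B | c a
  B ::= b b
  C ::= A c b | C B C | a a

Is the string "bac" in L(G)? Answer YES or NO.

CNF form of G:
  S -> T0 A | T0 C | T0 T0 | T0 T1 | b
  A -> S X3 | T0 T0 | T1 T2
  B -> T0 T0
  C -> A X4 | C X5 | T2 T2
  T0 -> b
  T1 -> c
  T2 -> a
  X3 -> B B
  X4 -> T1 T0
  X5 -> B C

CYK table (by increasing span):
  cell(0,0) b: {S,T0}  orig:{S}
  cell(1,1) a: {T2}  orig:{}
  cell(2,2) c: {T1}  orig:{}
  cell(0,1) ba: ∅
  cell(1,2) ac: ∅
  cell(0,2) bac: ∅

S ∉ T[0,2] ⇒ NO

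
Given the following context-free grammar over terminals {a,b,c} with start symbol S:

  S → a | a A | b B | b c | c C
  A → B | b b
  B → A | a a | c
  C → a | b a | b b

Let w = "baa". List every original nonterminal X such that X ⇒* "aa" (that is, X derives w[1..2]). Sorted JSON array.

Convert to CNF:
  S -> T0 A | T1 B | T1 T2 | T2 C | a
  A -> T0 T0 | T1 T1 | c
  B -> T0 T0 | T1 T1 | c
  C -> T1 T0 | T1 T1 | a
  T0 -> a
  T1 -> b
  T2 -> c

Fill CYK table bottom-up, restricted to cells inside w[1..2]:
  [1..1]={C,S,T0}  "a"  orig:{C,S}
  [2..2]={C,S,T0}  "a"  orig:{C,S}
  [1..2]={A,B}  "aa"

Original NTs in T[1,2] deriving "aa": ["A", "B"]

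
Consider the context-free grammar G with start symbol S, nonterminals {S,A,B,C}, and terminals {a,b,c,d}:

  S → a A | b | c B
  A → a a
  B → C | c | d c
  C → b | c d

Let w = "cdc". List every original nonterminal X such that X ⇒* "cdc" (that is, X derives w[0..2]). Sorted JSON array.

Convert to CNF:
  S -> T0 A | T1 B | b
  A -> T0 T0
  B -> T1 T2 | T2 T1 | b | c
  C -> T1 T2 | b
  T0 -> a
  T1 -> c
  T2 -> d

CYK fill (cells [i..j] with 0 ≤ i ≤ j ≤ 2 only):
  cell(0,0) c: {B,T1}  orig:{B}
  cell(1,1) d: {T2}  orig:{}
  cell(2,2) c: {B,T1}  orig:{B}
  cell(0,1) cd: {B,C}
  cell(1,2) dc: {B}
  cell(0,2) cdc: {S}

Original NTs in T[0,2] deriving "cdc": ["S"]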